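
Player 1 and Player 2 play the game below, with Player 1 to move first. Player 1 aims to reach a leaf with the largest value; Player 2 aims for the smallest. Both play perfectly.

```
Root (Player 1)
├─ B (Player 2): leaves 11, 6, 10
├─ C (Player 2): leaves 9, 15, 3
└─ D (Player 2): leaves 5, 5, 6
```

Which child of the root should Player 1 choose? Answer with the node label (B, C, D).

B

B (Player 2): min(11, 6, 10) = 6
C (Player 2): min(9, 15, 3) = 3
D (Player 2): min(5, 5, 6) = 5
Root (Player 1): max(6, 3, 5) = 6
Player 1 picks the child with the highest value: B (value 6).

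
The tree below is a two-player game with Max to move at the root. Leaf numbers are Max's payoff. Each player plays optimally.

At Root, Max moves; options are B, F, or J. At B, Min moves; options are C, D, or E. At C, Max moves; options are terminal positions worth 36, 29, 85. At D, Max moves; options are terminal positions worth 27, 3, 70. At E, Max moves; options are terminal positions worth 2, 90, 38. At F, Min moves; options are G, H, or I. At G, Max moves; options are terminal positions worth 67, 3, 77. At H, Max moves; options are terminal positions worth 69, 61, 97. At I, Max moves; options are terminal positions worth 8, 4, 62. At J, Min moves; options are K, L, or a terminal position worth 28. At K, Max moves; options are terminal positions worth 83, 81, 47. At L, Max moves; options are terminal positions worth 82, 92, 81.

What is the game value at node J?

K: max(83, 81, 47) = 83
L: max(82, 92, 81) = 92
J: min(83, 92, 28) = 28

28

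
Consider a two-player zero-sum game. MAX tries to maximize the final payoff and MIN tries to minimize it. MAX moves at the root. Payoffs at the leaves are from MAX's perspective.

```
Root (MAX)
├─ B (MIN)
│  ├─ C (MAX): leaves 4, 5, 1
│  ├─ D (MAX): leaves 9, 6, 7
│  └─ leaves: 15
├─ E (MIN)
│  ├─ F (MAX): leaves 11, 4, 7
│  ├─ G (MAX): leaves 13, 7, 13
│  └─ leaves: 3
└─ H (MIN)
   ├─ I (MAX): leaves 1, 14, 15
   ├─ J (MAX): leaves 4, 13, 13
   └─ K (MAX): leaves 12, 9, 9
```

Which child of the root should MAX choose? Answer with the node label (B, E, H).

C (MAX): max(4, 5, 1) = 5
D (MAX): max(9, 6, 7) = 9
B (MIN): min(5, 9, 15) = 5
F (MAX): max(11, 4, 7) = 11
G (MAX): max(13, 7, 13) = 13
E (MIN): min(11, 13, 3) = 3
I (MAX): max(1, 14, 15) = 15
J (MAX): max(4, 13, 13) = 13
K (MAX): max(12, 9, 9) = 12
H (MIN): min(15, 13, 12) = 12
Root (MAX): max(5, 3, 12) = 12
MAX picks the child with the highest value: H (value 12).

H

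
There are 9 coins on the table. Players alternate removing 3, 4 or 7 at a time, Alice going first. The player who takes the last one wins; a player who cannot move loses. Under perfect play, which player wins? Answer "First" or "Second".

First

Compute winning (W) and losing (L) positions by backward induction:
i:   0  1  2  3  4  5  6  7  8  9
     L  L  L  W  W  W  W  W  W  W
Position 9 is W, so the first player wins.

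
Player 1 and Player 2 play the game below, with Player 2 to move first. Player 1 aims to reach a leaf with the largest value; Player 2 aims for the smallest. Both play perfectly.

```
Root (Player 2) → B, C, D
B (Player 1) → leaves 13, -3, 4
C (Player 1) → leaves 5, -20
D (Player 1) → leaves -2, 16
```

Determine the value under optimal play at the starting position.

5

B (Player 1): max(13, -3, 4) = 13
C (Player 1): max(5, -20) = 5
D (Player 1): max(-2, 16) = 16
Root (Player 2): min(13, 5, 16) = 5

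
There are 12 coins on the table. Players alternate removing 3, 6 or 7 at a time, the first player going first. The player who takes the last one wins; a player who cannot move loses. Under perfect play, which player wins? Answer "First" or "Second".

Compute winning (W) and losing (L) positions by backward induction:
i:   0  1  2  3  4  5  6  7  8  9 10 11 12
     L  L  L  W  W  W  W  W  W  W  L  L  L
Position 12 is L, so the second player wins.

Second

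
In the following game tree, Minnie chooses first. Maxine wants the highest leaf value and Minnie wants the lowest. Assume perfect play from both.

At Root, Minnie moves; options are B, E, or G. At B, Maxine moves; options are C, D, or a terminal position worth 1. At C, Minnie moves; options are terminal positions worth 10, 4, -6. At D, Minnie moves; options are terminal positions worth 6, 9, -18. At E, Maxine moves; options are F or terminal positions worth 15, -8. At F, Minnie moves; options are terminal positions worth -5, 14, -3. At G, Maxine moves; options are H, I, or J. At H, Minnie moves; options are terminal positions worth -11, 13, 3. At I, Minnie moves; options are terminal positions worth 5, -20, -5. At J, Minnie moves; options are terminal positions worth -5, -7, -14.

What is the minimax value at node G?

-11

H: min(-11, 13, 3) = -11
I: min(5, -20, -5) = -20
J: min(-5, -7, -14) = -14
G: max(-11, -20, -14) = -11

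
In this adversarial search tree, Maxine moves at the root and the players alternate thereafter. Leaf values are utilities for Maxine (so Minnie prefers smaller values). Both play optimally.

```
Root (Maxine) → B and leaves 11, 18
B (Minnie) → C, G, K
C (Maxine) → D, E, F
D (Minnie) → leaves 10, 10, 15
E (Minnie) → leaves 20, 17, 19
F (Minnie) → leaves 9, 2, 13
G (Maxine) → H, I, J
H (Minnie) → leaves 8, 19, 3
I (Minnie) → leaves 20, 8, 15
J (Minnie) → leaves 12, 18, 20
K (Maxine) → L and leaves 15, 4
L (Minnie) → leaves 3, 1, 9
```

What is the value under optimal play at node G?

H: min(8, 19, 3) = 3
I: min(20, 8, 15) = 8
J: min(12, 18, 20) = 12
G: max(3, 8, 12) = 12

12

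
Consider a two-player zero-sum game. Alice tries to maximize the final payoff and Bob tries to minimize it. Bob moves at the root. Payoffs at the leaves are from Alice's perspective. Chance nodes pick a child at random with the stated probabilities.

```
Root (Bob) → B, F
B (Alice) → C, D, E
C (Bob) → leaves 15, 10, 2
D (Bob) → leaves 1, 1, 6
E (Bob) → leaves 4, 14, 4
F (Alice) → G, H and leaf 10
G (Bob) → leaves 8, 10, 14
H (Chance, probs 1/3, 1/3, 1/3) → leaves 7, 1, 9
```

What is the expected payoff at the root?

C (Bob): min(15, 10, 2) = 2
D (Bob): min(1, 1, 6) = 1
E (Bob): min(4, 14, 4) = 4
B (Alice): max(2, 1, 4) = 4
G (Bob): min(8, 10, 14) = 8
H (Chance): 1/3·7 + 1/3·1 + 1/3·9 = 5.67
F (Alice): max(8, 5.67, 10) = 10
Root (Bob): min(4, 10) = 4

4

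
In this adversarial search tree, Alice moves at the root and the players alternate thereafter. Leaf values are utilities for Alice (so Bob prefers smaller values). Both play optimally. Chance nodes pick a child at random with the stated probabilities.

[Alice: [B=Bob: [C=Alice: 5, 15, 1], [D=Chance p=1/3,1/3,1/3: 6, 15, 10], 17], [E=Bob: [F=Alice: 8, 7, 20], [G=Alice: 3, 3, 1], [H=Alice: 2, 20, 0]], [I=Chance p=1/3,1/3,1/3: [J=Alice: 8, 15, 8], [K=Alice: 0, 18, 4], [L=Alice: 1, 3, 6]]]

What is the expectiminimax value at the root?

C (Alice): max(5, 15, 1) = 15
D (Chance): 1/3·6 + 1/3·15 + 1/3·10 = 10.33
B (Bob): min(15, 10.33, 17) = 10.33
F (Alice): max(8, 7, 20) = 20
G (Alice): max(3, 3, 1) = 3
H (Alice): max(2, 20, 0) = 20
E (Bob): min(20, 3, 20) = 3
J (Alice): max(8, 15, 8) = 15
K (Alice): max(0, 18, 4) = 18
L (Alice): max(1, 3, 6) = 6
I (Chance): 1/3·15 + 1/3·18 + 1/3·6 = 13
Root (Alice): max(10.33, 3, 13) = 13

13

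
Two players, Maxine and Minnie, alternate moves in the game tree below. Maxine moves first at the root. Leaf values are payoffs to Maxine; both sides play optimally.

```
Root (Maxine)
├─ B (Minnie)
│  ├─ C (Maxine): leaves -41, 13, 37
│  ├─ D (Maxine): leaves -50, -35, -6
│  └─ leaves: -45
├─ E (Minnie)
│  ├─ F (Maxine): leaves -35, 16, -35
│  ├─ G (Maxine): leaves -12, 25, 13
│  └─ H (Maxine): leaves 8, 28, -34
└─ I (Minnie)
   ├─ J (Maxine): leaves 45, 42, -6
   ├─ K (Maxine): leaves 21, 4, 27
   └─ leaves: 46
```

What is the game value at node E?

F: max(-35, 16, -35) = 16
G: max(-12, 25, 13) = 25
H: max(8, 28, -34) = 28
E: min(16, 25, 28) = 16

16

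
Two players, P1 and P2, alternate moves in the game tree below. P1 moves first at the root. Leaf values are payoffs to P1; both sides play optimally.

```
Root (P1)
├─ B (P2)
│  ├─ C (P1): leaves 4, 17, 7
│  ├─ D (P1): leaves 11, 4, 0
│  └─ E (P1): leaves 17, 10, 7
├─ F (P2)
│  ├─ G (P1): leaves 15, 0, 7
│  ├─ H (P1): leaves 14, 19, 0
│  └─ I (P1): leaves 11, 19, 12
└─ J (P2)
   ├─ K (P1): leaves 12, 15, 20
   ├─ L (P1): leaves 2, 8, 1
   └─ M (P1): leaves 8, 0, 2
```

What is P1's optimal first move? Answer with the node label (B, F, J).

C (P1): max(4, 17, 7) = 17
D (P1): max(11, 4, 0) = 11
E (P1): max(17, 10, 7) = 17
B (P2): min(17, 11, 17) = 11
G (P1): max(15, 0, 7) = 15
H (P1): max(14, 19, 0) = 19
I (P1): max(11, 19, 12) = 19
F (P2): min(15, 19, 19) = 15
K (P1): max(12, 15, 20) = 20
L (P1): max(2, 8, 1) = 8
M (P1): max(8, 0, 2) = 8
J (P2): min(20, 8, 8) = 8
Root (P1): max(11, 15, 8) = 15
P1 picks the child with the highest value: F (value 15).

F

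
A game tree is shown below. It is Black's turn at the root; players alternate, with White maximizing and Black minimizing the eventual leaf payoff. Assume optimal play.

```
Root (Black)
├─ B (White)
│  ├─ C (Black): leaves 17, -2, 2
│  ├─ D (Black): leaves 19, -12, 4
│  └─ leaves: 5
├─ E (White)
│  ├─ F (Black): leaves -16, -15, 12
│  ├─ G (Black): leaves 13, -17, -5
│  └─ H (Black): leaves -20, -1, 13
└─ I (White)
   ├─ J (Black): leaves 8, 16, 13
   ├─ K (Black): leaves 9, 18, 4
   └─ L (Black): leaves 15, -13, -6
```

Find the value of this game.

-16

C (Black): min(17, -2, 2) = -2
D (Black): min(19, -12, 4) = -12
B (White): max(-2, -12, 5) = 5
F (Black): min(-16, -15, 12) = -16
G (Black): min(13, -17, -5) = -17
H (Black): min(-20, -1, 13) = -20
E (White): max(-16, -17, -20) = -16
J (Black): min(8, 16, 13) = 8
K (Black): min(9, 18, 4) = 4
L (Black): min(15, -13, -6) = -13
I (White): max(8, 4, -13) = 8
Root (Black): min(5, -16, 8) = -16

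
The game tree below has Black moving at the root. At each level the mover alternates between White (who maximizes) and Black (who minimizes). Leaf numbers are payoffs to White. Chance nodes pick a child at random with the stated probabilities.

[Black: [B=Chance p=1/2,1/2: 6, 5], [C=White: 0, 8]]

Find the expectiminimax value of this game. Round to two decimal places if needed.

B (Chance): 1/2·6 + 1/2·5 = 5.5
C (White): max(0, 8) = 8
Root (Black): min(5.5, 8) = 5.5

5.5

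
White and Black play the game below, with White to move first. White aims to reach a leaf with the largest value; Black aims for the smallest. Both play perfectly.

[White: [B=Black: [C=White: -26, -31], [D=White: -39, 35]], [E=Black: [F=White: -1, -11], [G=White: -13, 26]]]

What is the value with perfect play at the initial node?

C (White): max(-26, -31) = -26
D (White): max(-39, 35) = 35
B (Black): min(-26, 35) = -26
F (White): max(-1, -11) = -1
G (White): max(-13, 26) = 26
E (Black): min(-1, 26) = -1
Root (White): max(-26, -1) = -1

-1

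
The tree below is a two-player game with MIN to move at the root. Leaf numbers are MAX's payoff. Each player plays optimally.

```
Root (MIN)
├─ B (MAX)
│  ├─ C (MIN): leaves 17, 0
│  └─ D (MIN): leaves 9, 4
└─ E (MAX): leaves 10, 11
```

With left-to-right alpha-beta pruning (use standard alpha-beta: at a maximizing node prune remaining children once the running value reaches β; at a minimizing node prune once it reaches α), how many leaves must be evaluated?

5

C [α=-∞,β=+∞]: v=0
D [α=0,β=+∞]: v=4
B [α=-∞,β=+∞]: v=4
E [α=-∞,β=4]: v=10 after child 1 ≥ β → β-cutoff, skip 1
Root [α=-∞,β=+∞]: v=4
Leaves evaluated: 5 of 6.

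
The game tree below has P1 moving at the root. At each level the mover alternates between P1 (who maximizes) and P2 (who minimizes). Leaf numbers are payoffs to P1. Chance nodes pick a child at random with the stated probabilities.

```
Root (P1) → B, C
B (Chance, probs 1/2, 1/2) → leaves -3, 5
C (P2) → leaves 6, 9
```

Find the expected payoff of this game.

B (Chance): 1/2·-3 + 1/2·5 = 1
C (P2): min(6, 9) = 6
Root (P1): max(1, 6) = 6

6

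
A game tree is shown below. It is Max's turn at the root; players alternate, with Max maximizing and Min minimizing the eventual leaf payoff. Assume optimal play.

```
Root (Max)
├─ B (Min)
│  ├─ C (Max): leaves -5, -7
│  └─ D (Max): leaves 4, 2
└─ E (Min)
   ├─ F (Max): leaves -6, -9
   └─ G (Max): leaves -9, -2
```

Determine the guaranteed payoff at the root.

C (Max): max(-5, -7) = -5
D (Max): max(4, 2) = 4
B (Min): min(-5, 4) = -5
F (Max): max(-6, -9) = -6
G (Max): max(-9, -2) = -2
E (Min): min(-6, -2) = -6
Root (Max): max(-5, -6) = -5

-5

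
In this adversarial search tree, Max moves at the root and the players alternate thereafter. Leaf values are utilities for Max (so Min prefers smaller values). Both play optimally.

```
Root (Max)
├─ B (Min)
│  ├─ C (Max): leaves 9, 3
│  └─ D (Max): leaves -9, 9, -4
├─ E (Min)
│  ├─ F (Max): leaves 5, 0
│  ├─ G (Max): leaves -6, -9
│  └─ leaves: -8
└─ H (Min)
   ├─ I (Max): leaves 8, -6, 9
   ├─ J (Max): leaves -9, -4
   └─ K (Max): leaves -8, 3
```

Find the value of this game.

9

C (Max): max(9, 3) = 9
D (Max): max(-9, 9, -4) = 9
B (Min): min(9, 9) = 9
F (Max): max(5, 0) = 5
G (Max): max(-6, -9) = -6
E (Min): min(5, -6, -8) = -8
I (Max): max(8, -6, 9) = 9
J (Max): max(-9, -4) = -4
K (Max): max(-8, 3) = 3
H (Min): min(9, -4, 3) = -4
Root (Max): max(9, -8, -4) = 9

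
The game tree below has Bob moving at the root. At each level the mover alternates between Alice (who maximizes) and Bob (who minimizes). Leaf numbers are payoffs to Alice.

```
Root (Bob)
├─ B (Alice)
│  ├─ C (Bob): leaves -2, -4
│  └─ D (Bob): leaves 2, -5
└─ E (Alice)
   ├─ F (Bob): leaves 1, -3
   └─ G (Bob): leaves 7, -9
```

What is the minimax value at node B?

-4

C: min(-2, -4) = -4
D: min(2, -5) = -5
B: max(-4, -5) = -4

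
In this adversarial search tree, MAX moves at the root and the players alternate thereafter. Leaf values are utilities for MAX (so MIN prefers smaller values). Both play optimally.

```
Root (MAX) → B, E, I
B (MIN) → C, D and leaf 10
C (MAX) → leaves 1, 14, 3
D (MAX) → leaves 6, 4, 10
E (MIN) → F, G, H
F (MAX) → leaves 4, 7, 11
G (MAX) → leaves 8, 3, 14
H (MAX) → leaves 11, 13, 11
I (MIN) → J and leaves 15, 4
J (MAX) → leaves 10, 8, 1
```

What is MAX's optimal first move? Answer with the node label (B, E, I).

C (MAX): max(1, 14, 3) = 14
D (MAX): max(6, 4, 10) = 10
B (MIN): min(14, 10, 10) = 10
F (MAX): max(4, 7, 11) = 11
G (MAX): max(8, 3, 14) = 14
H (MAX): max(11, 13, 11) = 13
E (MIN): min(11, 14, 13) = 11
J (MAX): max(10, 8, 1) = 10
I (MIN): min(10, 15, 4) = 4
Root (MAX): max(10, 11, 4) = 11
MAX picks the child with the highest value: E (value 11).

E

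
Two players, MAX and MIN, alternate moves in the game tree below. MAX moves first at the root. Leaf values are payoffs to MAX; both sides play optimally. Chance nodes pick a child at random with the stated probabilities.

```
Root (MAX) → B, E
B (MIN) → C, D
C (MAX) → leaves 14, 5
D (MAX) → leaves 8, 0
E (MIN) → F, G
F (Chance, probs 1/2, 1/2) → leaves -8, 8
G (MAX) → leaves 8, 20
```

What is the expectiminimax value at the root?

C (MAX): max(14, 5) = 14
D (MAX): max(8, 0) = 8
B (MIN): min(14, 8) = 8
F (Chance): 1/2·-8 + 1/2·8 = 0
G (MAX): max(8, 20) = 20
E (MIN): min(0, 20) = 0
Root (MAX): max(8, 0) = 8

8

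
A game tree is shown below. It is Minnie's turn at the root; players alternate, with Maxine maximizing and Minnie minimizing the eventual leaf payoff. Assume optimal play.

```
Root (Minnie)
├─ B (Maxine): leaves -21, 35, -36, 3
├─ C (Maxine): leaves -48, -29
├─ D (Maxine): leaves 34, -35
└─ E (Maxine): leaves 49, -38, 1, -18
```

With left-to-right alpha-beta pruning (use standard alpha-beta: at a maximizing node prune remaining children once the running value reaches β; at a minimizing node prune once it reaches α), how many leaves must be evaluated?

B [α=-∞,β=+∞]: v=35
C [α=-∞,β=35]: v=-29
D [α=-∞,β=-29]: v=34 after child 1 ≥ β → β-cutoff, skip 1
E [α=-∞,β=-29]: v=49 after child 1 ≥ β → β-cutoff, skip 3
Root [α=-∞,β=+∞]: v=-29
Leaves evaluated: 8 of 12.

8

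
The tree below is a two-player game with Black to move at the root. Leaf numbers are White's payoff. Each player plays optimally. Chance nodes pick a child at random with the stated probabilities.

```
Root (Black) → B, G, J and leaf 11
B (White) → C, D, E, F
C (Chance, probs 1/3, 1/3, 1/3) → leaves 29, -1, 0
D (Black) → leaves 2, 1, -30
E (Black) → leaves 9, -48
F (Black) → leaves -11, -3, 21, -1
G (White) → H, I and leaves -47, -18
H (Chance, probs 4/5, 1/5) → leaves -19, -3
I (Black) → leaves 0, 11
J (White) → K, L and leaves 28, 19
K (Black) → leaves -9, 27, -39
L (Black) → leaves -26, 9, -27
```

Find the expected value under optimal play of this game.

0

C (Chance): 1/3·29 + 1/3·-1 + 1/3·0 = 9.33
D (Black): min(2, 1, -30) = -30
E (Black): min(9, -48) = -48
F (Black): min(-11, -3, 21, -1) = -11
B (White): max(9.33, -30, -48, -11) = 9.33
H (Chance): 4/5·-19 + 1/5·-3 = -15.8
I (Black): min(0, 11) = 0
G (White): max(-15.8, 0, -47, -18) = 0
K (Black): min(-9, 27, -39) = -39
L (Black): min(-26, 9, -27) = -27
J (White): max(-39, -27, 28, 19) = 28
Root (Black): min(9.33, 0, 28, 11) = 0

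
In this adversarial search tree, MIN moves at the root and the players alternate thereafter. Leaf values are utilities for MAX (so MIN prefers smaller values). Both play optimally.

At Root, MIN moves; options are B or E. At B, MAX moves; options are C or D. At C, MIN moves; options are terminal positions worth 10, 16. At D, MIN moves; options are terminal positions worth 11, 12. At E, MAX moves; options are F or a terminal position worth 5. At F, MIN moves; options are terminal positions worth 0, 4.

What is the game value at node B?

11

C: min(10, 16) = 10
D: min(11, 12) = 11
B: max(10, 11) = 11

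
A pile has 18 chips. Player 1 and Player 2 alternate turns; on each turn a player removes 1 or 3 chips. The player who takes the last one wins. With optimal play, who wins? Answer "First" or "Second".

i:   0  1  2  3  4  5  6  7  8  9 10 11 12 13 14 15 16 17 18
     L  W  L  W  L  W  L  W  L  W  L  W  L  W  L  W  L  W  L
Position 18 is L, so the second player wins.

Second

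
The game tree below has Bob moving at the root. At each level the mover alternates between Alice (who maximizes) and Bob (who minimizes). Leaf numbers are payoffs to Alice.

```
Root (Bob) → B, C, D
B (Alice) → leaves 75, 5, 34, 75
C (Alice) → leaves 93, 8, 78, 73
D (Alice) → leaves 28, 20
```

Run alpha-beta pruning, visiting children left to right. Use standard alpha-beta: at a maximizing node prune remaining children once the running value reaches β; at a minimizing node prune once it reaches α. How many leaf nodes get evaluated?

B [α=-∞,β=+∞]: v=75
C [α=-∞,β=75]: v=93 after child 1 ≥ β → β-cutoff, skip 3
D [α=-∞,β=75]: v=28
Root [α=-∞,β=+∞]: v=28
Leaves evaluated: 7 of 10.

7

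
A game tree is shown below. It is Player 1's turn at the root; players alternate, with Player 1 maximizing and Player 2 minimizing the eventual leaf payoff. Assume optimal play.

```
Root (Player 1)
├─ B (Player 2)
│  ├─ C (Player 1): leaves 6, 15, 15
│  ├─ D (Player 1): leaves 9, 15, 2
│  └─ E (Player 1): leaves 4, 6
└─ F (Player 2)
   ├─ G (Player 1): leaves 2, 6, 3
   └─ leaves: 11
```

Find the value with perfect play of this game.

C (Player 1): max(6, 15, 15) = 15
D (Player 1): max(9, 15, 2) = 15
E (Player 1): max(4, 6) = 6
B (Player 2): min(15, 15, 6) = 6
G (Player 1): max(2, 6, 3) = 6
F (Player 2): min(6, 11) = 6
Root (Player 1): max(6, 6) = 6

6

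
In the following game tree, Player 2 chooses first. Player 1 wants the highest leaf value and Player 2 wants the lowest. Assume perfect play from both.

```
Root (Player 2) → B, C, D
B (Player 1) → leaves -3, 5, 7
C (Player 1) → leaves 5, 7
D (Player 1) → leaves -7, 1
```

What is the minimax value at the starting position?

B (Player 1): max(-3, 5, 7) = 7
C (Player 1): max(5, 7) = 7
D (Player 1): max(-7, 1) = 1
Root (Player 2): min(7, 7, 1) = 1

1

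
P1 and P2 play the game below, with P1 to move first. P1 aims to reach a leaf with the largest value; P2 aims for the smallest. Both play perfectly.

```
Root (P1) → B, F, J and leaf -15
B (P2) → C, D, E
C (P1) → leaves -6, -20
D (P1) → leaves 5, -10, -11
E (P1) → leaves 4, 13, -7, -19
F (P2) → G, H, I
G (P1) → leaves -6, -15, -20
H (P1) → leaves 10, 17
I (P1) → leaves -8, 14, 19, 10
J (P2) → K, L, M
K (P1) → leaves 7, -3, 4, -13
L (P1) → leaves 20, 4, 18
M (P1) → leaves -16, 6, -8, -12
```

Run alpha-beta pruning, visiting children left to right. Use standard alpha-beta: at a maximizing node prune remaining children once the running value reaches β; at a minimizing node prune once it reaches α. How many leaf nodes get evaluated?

17

C [α=-∞,β=+∞]: v=-6
D [α=-∞,β=-6]: v=5 after child 1 ≥ β → β-cutoff, skip 2
E [α=-∞,β=-6]: v=4 after child 1 ≥ β → β-cutoff, skip 3
B [α=-∞,β=+∞]: v=-6
G [α=-6,β=+∞]: v=-6
F [α=-6,β=+∞]: v=-6 after child 1 ≤ α → α-cutoff, skip 2
K [α=-6,β=+∞]: v=7
L [α=-6,β=7]: v=20 after child 1 ≥ β → β-cutoff, skip 2
M [α=-6,β=7]: v=6
J [α=-6,β=+∞]: v=6
Root [α=-∞,β=+∞]: v=6
Leaves evaluated: 17 of 30.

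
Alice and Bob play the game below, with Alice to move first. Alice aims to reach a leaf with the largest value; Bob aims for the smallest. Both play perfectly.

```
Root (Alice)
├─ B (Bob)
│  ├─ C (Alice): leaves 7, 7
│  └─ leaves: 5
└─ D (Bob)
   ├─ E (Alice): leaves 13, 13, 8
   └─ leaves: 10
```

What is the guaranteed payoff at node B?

C: max(7, 7) = 7
B: min(7, 5) = 5

5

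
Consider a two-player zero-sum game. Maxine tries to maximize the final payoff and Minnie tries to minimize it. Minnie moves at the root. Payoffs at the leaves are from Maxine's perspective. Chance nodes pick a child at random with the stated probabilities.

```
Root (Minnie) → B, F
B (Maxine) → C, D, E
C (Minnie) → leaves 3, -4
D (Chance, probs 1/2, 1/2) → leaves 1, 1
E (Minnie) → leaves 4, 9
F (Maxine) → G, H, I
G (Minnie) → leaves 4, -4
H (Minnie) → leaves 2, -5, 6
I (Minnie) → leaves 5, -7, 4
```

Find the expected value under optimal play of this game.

-4

C (Minnie): min(3, -4) = -4
D (Chance): 1/2·1 + 1/2·1 = 1
E (Minnie): min(4, 9) = 4
B (Maxine): max(-4, 1, 4) = 4
G (Minnie): min(4, -4) = -4
H (Minnie): min(2, -5, 6) = -5
I (Minnie): min(5, -7, 4) = -7
F (Maxine): max(-4, -5, -7) = -4
Root (Minnie): min(4, -4) = -4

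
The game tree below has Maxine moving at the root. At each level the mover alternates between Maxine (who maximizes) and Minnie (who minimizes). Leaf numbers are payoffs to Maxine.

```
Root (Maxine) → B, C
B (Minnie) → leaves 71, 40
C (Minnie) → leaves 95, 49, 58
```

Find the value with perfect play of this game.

49

B (Minnie): min(71, 40) = 40
C (Minnie): min(95, 49, 58) = 49
Root (Maxine): max(40, 49) = 49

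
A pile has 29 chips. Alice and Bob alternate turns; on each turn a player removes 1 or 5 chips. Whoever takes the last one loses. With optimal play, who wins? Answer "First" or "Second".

Second

Positions where the player to move wins (W) vs loses (L):
i:   0  1  2  3  4  5  6  7  8  9 10 11 12 13 14 15 16 17 18 19 20 21 22 23 24 25 26 27 28 29
     W  L  W  L  W  L  W  L  W  L  W  L  W  L  W  L  W  L  W  L  W  L  W  L  W  L  W  L  W  L
Position 29 is L, so the second player wins.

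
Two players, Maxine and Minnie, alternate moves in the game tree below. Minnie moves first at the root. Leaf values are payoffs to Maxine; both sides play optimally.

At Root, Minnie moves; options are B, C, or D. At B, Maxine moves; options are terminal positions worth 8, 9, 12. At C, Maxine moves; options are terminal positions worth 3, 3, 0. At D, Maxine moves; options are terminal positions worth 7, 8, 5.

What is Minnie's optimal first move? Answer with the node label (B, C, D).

B (Maxine): max(8, 9, 12) = 12
C (Maxine): max(3, 3, 0) = 3
D (Maxine): max(7, 8, 5) = 8
Root (Minnie): min(12, 3, 8) = 3
Minnie picks the child with the lowest value: C (value 3).

C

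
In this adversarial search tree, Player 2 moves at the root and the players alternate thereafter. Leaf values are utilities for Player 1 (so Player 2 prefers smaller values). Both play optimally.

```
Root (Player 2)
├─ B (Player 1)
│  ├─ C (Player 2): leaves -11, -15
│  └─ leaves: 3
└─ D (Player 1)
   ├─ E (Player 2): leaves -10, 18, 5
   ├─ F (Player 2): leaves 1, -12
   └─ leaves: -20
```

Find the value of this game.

C (Player 2): min(-11, -15) = -15
B (Player 1): max(-15, 3) = 3
E (Player 2): min(-10, 18, 5) = -10
F (Player 2): min(1, -12) = -12
D (Player 1): max(-10, -12, -20) = -10
Root (Player 2): min(3, -10) = -10

-10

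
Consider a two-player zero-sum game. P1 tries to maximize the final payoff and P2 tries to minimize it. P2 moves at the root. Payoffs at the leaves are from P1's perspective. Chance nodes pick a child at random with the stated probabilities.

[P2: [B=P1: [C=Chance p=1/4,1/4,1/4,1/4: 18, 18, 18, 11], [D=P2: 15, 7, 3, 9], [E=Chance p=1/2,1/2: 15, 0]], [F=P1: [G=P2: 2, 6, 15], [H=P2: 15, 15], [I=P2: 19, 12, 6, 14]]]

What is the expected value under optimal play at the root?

C (Chance): 1/4·18 + 1/4·18 + 1/4·18 + 1/4·11 = 16.25
D (P2): min(15, 7, 3, 9) = 3
E (Chance): 1/2·15 + 1/2·0 = 7.5
B (P1): max(16.25, 3, 7.5) = 16.25
G (P2): min(2, 6, 15) = 2
H (P2): min(15, 15) = 15
I (P2): min(19, 12, 6, 14) = 6
F (P1): max(2, 15, 6) = 15
Root (P2): min(16.25, 15) = 15

15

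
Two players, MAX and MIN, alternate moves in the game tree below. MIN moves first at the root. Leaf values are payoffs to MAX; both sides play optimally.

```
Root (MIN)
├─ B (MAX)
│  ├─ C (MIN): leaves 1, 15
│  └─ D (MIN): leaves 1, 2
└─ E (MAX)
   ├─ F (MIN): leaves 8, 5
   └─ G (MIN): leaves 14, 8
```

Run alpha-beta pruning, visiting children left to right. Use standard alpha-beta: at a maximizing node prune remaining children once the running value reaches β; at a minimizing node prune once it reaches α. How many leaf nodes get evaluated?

C [α=-∞,β=+∞]: v=1
D [α=1,β=+∞]: v=1 after child 1 ≤ α → α-cutoff, skip 1
B [α=-∞,β=+∞]: v=1
F [α=-∞,β=1]: v=5
E [α=-∞,β=1]: v=5 after child 1 ≥ β → β-cutoff, skip 1
Root [α=-∞,β=+∞]: v=1
Leaves evaluated: 5 of 8.

5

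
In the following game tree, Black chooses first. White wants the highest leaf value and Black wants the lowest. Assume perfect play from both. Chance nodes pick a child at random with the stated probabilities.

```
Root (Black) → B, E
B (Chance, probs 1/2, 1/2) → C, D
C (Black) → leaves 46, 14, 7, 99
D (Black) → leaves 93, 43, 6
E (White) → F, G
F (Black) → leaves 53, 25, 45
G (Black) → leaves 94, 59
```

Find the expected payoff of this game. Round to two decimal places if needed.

6.5

C (Black): min(46, 14, 7, 99) = 7
D (Black): min(93, 43, 6) = 6
B (Chance): 1/2·7 + 1/2·6 = 6.5
F (Black): min(53, 25, 45) = 25
G (Black): min(94, 59) = 59
E (White): max(25, 59) = 59
Root (Black): min(6.5, 59) = 6.5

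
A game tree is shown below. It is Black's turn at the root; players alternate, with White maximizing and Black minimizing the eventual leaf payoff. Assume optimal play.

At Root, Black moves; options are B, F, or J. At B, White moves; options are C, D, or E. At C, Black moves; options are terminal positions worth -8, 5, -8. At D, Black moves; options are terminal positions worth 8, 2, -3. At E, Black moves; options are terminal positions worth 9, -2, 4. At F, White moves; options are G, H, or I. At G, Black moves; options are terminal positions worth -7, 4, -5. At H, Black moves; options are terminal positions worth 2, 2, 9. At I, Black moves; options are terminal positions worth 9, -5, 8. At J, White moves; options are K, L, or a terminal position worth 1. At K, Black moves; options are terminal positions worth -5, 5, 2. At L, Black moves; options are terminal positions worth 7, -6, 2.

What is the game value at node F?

G: min(-7, 4, -5) = -7
H: min(2, 2, 9) = 2
I: min(9, -5, 8) = -5
F: max(-7, 2, -5) = 2

2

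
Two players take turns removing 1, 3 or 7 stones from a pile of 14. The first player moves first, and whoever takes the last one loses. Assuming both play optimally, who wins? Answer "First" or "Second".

First

i:   0  1  2  3  4  5  6  7  8  9 10 11 12 13 14
     W  L  W  L  W  L  W  L  W  L  W  L  W  L  W
Position 14 is W, so the first player wins.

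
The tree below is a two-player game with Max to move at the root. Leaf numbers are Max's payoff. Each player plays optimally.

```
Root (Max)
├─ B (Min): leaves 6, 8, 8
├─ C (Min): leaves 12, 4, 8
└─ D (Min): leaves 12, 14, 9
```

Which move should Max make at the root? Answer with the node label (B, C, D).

D

B (Min): min(6, 8, 8) = 6
C (Min): min(12, 4, 8) = 4
D (Min): min(12, 14, 9) = 9
Root (Max): max(6, 4, 9) = 9
Max picks the child with the highest value: D (value 9).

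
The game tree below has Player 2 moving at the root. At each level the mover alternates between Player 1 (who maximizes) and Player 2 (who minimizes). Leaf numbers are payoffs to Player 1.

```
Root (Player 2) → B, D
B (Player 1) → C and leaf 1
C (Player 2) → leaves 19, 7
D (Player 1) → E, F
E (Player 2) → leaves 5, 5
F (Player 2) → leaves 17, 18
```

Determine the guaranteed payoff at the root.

C (Player 2): min(19, 7) = 7
B (Player 1): max(7, 1) = 7
E (Player 2): min(5, 5) = 5
F (Player 2): min(17, 18) = 17
D (Player 1): max(5, 17) = 17
Root (Player 2): min(7, 17) = 7

7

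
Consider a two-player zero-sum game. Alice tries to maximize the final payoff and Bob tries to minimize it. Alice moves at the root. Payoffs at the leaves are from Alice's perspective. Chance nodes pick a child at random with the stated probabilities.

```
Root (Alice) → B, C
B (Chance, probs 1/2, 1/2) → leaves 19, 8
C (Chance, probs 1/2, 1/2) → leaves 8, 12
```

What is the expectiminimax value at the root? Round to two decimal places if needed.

13.5

B (Chance): 1/2·19 + 1/2·8 = 13.5
C (Chance): 1/2·8 + 1/2·12 = 10
Root (Alice): max(13.5, 10) = 13.5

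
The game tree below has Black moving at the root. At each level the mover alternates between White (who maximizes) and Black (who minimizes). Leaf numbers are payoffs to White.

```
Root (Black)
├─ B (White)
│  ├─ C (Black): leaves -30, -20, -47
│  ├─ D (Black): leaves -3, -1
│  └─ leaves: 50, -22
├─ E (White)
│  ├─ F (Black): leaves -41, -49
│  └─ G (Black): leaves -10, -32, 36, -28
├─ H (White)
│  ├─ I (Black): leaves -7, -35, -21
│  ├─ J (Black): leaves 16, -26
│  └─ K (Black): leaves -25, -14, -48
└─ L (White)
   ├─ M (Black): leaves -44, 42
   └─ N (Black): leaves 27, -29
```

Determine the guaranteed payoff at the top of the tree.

C (Black): min(-30, -20, -47) = -47
D (Black): min(-3, -1) = -3
B (White): max(-47, -3, 50, -22) = 50
F (Black): min(-41, -49) = -49
G (Black): min(-10, -32, 36, -28) = -32
E (White): max(-49, -32) = -32
I (Black): min(-7, -35, -21) = -35
J (Black): min(16, -26) = -26
K (Black): min(-25, -14, -48) = -48
H (White): max(-35, -26, -48) = -26
M (Black): min(-44, 42) = -44
N (Black): min(27, -29) = -29
L (White): max(-44, -29) = -29
Root (Black): min(50, -32, -26, -29) = -32

-32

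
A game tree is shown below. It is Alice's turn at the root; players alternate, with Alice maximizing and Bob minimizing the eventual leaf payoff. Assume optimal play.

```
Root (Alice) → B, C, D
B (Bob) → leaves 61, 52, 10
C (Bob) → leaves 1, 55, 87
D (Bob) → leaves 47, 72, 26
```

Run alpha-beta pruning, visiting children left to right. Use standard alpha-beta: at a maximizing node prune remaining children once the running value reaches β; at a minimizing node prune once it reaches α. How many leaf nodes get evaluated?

B [α=-∞,β=+∞]: v=10
C [α=10,β=+∞]: v=1 after child 1 ≤ α → α-cutoff, skip 2
D [α=10,β=+∞]: v=26
Root [α=-∞,β=+∞]: v=26
Leaves evaluated: 7 of 9.

7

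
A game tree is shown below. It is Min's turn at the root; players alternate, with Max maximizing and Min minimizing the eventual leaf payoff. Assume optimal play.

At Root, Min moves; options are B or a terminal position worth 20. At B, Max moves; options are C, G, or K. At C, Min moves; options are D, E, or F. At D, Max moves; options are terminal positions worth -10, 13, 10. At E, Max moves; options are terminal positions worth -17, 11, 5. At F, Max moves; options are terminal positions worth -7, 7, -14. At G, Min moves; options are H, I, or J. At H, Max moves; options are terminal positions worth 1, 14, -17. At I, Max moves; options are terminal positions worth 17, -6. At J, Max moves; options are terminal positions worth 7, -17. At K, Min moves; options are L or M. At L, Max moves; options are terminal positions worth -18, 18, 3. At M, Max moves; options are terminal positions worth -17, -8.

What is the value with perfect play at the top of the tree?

7

D (Max): max(-10, 13, 10) = 13
E (Max): max(-17, 11, 5) = 11
F (Max): max(-7, 7, -14) = 7
C (Min): min(13, 11, 7) = 7
H (Max): max(1, 14, -17) = 14
I (Max): max(17, -6) = 17
J (Max): max(7, -17) = 7
G (Min): min(14, 17, 7) = 7
L (Max): max(-18, 18, 3) = 18
M (Max): max(-17, -8) = -8
K (Min): min(18, -8) = -8
B (Max): max(7, 7, -8) = 7
Root (Min): min(7, 20) = 7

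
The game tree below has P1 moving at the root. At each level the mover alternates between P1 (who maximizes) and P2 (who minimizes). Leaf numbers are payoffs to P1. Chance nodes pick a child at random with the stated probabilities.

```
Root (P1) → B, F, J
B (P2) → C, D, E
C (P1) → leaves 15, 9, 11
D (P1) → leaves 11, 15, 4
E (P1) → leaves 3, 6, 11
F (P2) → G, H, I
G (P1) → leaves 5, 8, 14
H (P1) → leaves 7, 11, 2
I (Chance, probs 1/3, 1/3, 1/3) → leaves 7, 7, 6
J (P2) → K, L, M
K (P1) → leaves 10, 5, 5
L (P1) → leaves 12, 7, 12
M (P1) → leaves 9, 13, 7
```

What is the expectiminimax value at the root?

C (P1): max(15, 9, 11) = 15
D (P1): max(11, 15, 4) = 15
E (P1): max(3, 6, 11) = 11
B (P2): min(15, 15, 11) = 11
G (P1): max(5, 8, 14) = 14
H (P1): max(7, 11, 2) = 11
I (Chance): 1/3·7 + 1/3·7 + 1/3·6 = 6.67
F (P2): min(14, 11, 6.67) = 6.67
K (P1): max(10, 5, 5) = 10
L (P1): max(12, 7, 12) = 12
M (P1): max(9, 13, 7) = 13
J (P2): min(10, 12, 13) = 10
Root (P1): max(11, 6.67, 10) = 11

11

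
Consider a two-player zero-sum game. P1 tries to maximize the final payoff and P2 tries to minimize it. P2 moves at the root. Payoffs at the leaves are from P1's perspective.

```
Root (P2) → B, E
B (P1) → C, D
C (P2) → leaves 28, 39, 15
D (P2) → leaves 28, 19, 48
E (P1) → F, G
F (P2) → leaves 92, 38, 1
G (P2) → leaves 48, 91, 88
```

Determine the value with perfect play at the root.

C (P2): min(28, 39, 15) = 15
D (P2): min(28, 19, 48) = 19
B (P1): max(15, 19) = 19
F (P2): min(92, 38, 1) = 1
G (P2): min(48, 91, 88) = 48
E (P1): max(1, 48) = 48
Root (P2): min(19, 48) = 19

19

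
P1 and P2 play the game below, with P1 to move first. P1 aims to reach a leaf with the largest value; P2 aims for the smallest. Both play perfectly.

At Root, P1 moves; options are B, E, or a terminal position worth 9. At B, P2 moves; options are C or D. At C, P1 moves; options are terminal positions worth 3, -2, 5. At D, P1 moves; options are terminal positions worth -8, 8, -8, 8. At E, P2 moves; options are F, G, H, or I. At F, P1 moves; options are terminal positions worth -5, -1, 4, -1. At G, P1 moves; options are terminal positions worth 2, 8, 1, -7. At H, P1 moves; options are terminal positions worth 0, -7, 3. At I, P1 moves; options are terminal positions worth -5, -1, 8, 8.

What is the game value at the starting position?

C (P1): max(3, -2, 5) = 5
D (P1): max(-8, 8, -8, 8) = 8
B (P2): min(5, 8) = 5
F (P1): max(-5, -1, 4, -1) = 4
G (P1): max(2, 8, 1, -7) = 8
H (P1): max(0, -7, 3) = 3
I (P1): max(-5, -1, 8, 8) = 8
E (P2): min(4, 8, 3, 8) = 3
Root (P1): max(5, 3, 9) = 9

9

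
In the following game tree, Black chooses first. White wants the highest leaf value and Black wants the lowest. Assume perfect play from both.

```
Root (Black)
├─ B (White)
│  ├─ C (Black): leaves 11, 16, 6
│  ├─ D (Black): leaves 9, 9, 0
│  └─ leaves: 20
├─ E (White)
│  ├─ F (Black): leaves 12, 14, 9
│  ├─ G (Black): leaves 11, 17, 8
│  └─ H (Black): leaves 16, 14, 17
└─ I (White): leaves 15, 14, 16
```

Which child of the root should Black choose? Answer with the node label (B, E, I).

E

C (Black): min(11, 16, 6) = 6
D (Black): min(9, 9, 0) = 0
B (White): max(6, 0, 20) = 20
F (Black): min(12, 14, 9) = 9
G (Black): min(11, 17, 8) = 8
H (Black): min(16, 14, 17) = 14
E (White): max(9, 8, 14) = 14
I (White): max(15, 14, 16) = 16
Root (Black): min(20, 14, 16) = 14
Black picks the child with the lowest value: E (value 14).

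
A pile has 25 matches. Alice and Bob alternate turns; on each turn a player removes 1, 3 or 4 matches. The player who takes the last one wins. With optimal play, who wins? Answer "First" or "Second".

i:   0  1  2  3  4  5  6  7  8  9 10 11 12 13 14 15 16 17 18 19 20 21 22 23 24 25
     L  W  L  W  W  W  W  L  W  L  W  W  W  W  L  W  L  W  W  W  W  L  W  L  W  W
Position 25 is W, so the first player wins.

First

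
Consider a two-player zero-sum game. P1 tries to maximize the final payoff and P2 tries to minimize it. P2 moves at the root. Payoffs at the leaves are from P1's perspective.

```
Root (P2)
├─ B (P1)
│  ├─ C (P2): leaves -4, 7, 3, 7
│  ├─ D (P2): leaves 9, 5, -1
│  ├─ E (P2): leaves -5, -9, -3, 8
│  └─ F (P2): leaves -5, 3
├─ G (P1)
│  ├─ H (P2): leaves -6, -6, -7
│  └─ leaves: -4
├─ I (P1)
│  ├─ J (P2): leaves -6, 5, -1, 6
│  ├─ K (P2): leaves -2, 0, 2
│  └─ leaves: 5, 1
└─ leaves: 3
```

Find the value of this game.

-4

C (P2): min(-4, 7, 3, 7) = -4
D (P2): min(9, 5, -1) = -1
E (P2): min(-5, -9, -3, 8) = -9
F (P2): min(-5, 3) = -5
B (P1): max(-4, -1, -9, -5) = -1
H (P2): min(-6, -6, -7) = -7
G (P1): max(-7, -4) = -4
J (P2): min(-6, 5, -1, 6) = -6
K (P2): min(-2, 0, 2) = -2
I (P1): max(-6, -2, 5, 1) = 5
Root (P2): min(-1, -4, 5, 3) = -4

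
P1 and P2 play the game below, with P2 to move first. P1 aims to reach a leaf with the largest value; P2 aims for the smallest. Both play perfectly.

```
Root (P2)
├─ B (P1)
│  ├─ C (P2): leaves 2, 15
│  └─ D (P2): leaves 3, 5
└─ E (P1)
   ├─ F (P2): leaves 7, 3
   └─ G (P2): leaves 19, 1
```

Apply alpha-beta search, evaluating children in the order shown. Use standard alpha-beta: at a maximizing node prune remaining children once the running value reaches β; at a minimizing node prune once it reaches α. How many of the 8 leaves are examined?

6

C [α=-∞,β=+∞]: v=2
D [α=2,β=+∞]: v=3
B [α=-∞,β=+∞]: v=3
F [α=-∞,β=3]: v=3
E [α=-∞,β=3]: v=3 after child 1 ≥ β → β-cutoff, skip 1
Root [α=-∞,β=+∞]: v=3
Leaves evaluated: 6 of 8.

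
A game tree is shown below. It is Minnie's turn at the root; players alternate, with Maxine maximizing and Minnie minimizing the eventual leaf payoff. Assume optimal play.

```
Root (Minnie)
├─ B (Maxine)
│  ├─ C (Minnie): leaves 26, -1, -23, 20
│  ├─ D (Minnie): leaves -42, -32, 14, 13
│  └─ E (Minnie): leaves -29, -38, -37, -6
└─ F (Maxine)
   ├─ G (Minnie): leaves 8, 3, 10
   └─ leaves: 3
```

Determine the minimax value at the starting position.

C (Minnie): min(26, -1, -23, 20) = -23
D (Minnie): min(-42, -32, 14, 13) = -42
E (Minnie): min(-29, -38, -37, -6) = -38
B (Maxine): max(-23, -42, -38) = -23
G (Minnie): min(8, 3, 10) = 3
F (Maxine): max(3, 3) = 3
Root (Minnie): min(-23, 3) = -23

-23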